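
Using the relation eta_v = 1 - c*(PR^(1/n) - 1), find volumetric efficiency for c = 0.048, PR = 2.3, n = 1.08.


PR^(1/n) = 2.3^(1/1.08) = 2.1623858
eta_v = 1 - 0.048 * (2.1623858 - 1)
eta_v = 0.9442

0.9442


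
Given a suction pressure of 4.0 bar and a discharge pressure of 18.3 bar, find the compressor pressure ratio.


PR = P_high / P_low
PR = 18.3 / 4.0
PR = 4.575

4.575


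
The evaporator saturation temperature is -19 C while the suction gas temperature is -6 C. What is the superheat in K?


Superheat = T_suction - T_evap
Superheat = -6 - (-19)
Superheat = 13 K

13


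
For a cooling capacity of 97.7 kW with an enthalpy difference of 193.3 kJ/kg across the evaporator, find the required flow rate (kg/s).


m_dot = Q / dh
m_dot = 97.7 / 193.3
m_dot = 0.5054 kg/s

0.5054


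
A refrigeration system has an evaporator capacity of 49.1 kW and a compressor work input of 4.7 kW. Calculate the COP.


COP = Q_evap / W
COP = 49.1 / 4.7
COP = 10.447

10.447


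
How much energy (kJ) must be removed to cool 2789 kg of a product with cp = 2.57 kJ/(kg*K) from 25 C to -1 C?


dT = 25 - (-1) = 26 K
Q = m * cp * dT = 2789 * 2.57 * 26
Q = 186361 kJ

186361


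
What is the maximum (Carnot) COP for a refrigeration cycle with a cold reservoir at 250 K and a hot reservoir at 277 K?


dT = 277 - 250 = 27 K
COP_carnot = T_cold / dT = 250 / 27
COP_carnot = 9.259

9.259


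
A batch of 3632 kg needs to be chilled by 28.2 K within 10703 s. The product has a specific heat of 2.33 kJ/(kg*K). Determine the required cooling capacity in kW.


Q = m * cp * dT / t
Q = 3632 * 2.33 * 28.2 / 10703
Q = 22.297 kW

22.297


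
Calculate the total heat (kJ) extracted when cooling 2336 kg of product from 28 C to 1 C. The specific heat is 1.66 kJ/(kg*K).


dT = 28 - (1) = 27 K
Q = m * cp * dT = 2336 * 1.66 * 27
Q = 104700 kJ

104700


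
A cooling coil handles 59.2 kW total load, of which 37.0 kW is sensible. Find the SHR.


SHR = Q_sensible / Q_total
SHR = 37.0 / 59.2
SHR = 0.625

0.625


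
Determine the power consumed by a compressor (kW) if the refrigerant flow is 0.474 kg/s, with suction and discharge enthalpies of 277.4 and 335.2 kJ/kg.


dh = 335.2 - 277.4 = 57.8 kJ/kg
W = m_dot * dh = 0.474 * 57.8 = 27.4 kW

27.4


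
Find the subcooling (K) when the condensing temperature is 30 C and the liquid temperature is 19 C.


Subcooling = T_cond - T_liquid
Subcooling = 30 - 19
Subcooling = 11 K

11


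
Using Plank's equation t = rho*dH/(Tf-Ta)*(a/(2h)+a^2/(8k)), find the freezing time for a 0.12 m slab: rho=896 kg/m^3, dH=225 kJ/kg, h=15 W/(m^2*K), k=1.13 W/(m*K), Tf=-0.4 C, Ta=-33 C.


dT = -0.4 - (-33) = 32.6 K
term1 = a/(2h) = 0.12/(2*15) = 0.004
term2 = a^2/(8k) = 0.12^2/(8*1.13) = 0.001592920354
t = rho*dH*1000/dT * (term1 + term2)
t = 896*225*1000/32.6 * (0.004 + 0.001592920354)
t = 34587 s

34587


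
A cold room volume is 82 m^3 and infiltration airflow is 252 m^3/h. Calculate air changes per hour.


ACH = flow / volume
ACH = 252 / 82
ACH = 3.073

3.073


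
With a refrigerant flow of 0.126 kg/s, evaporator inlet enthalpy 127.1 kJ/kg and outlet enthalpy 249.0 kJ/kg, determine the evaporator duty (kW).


dh = 249.0 - 127.1 = 121.9 kJ/kg
Q_evap = m_dot * dh = 0.126 * 121.9
Q_evap = 15.36 kW

15.36


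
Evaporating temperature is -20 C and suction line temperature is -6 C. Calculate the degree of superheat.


Superheat = T_suction - T_evap
Superheat = -6 - (-20)
Superheat = 14 K

14


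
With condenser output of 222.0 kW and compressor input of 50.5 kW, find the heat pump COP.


COP_hp = Q_cond / W
COP_hp = 222.0 / 50.5
COP_hp = 4.396

4.396


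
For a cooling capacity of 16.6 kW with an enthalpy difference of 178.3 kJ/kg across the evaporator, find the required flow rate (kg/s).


m_dot = Q / dh
m_dot = 16.6 / 178.3
m_dot = 0.0931 kg/s

0.0931


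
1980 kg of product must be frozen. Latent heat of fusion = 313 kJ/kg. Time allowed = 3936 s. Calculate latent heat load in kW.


Q_lat = m * h_fg / t
Q_lat = 1980 * 313 / 3936
Q_lat = 157.45 kW

157.45


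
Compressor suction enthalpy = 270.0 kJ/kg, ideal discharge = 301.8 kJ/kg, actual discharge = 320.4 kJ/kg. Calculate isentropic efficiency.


dh_ideal = 301.8 - 270.0 = 31.8 kJ/kg
dh_actual = 320.4 - 270.0 = 50.4 kJ/kg
eta_s = dh_ideal / dh_actual = 31.8 / 50.4
eta_s = 0.631

0.631


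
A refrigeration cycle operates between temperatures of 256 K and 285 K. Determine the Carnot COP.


dT = 285 - 256 = 29 K
COP_carnot = T_cold / dT = 256 / 29
COP_carnot = 8.828

8.828


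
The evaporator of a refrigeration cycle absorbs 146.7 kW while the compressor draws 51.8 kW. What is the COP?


COP = Q_evap / W
COP = 146.7 / 51.8
COP = 2.832

2.832


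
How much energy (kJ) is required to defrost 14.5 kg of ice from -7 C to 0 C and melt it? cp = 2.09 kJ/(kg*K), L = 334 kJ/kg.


Sensible heat = cp * dT = 2.09 * 7 = 14.63 kJ/kg
Total per kg = 14.63 + 334 = 348.63 kJ/kg
Q = m * total = 14.5 * 348.63
Q = 5055.1 kJ

5055.1


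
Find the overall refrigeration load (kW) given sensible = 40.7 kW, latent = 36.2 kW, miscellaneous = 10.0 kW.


Q_total = Q_s + Q_l + Q_misc
Q_total = 40.7 + 36.2 + 10.0
Q_total = 86.9 kW

86.9


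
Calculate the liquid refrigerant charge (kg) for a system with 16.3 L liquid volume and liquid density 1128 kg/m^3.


Charge = V * rho / 1000
Charge = 16.3 * 1128 / 1000
Charge = 18.39 kg

18.39


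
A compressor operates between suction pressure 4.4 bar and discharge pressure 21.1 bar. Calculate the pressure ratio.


PR = P_high / P_low
PR = 21.1 / 4.4
PR = 4.795

4.795


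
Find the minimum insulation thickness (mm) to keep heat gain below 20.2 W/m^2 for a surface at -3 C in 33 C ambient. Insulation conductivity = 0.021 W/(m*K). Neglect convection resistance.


dT = 33 - (-3) = 36 K
thickness = k * dT / q_max * 1000
thickness = 0.021 * 36 / 20.2 * 1000
thickness = 37.4 mm

37.4


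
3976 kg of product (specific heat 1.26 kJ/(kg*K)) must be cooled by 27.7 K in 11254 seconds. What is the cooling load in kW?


Q = m * cp * dT / t
Q = 3976 * 1.26 * 27.7 / 11254
Q = 12.331 kW

12.331


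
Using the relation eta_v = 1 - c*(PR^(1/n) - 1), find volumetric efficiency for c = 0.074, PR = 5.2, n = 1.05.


PR^(1/n) = 5.2^(1/1.05) = 4.8073744
eta_v = 1 - 0.074 * (4.8073744 - 1)
eta_v = 0.7183

0.7183


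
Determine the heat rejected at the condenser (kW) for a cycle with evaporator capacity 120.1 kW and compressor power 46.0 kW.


Q_cond = Q_evap + W
Q_cond = 120.1 + 46.0
Q_cond = 166.1 kW

166.1


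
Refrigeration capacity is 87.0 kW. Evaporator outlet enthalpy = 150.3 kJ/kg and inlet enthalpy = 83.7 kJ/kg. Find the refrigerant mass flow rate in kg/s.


dh = 150.3 - 83.7 = 66.6 kJ/kg
m_dot = Q / dh = 87.0 / 66.6 = 1.3063 kg/s

1.3063


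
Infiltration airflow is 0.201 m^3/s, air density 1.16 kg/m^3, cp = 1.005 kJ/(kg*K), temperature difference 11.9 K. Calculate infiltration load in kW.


Q = V_dot * rho * cp * dT
Q = 0.201 * 1.16 * 1.005 * 11.9
Q = 2.788 kW

2.788


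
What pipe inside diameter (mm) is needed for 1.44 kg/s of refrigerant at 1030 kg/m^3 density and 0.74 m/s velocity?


A = m_dot / (rho * v) = 1.44 / (1030 * 0.74) = 0.001889267909 m^2
d = sqrt(4*A/pi) * 1000
d = 49.0 mm

49.0


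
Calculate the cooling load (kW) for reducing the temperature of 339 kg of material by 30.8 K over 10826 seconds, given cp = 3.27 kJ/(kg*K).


Q = m * cp * dT / t
Q = 339 * 3.27 * 30.8 / 10826
Q = 3.154 kW

3.154


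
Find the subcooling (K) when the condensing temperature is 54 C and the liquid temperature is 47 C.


Subcooling = T_cond - T_liquid
Subcooling = 54 - 47
Subcooling = 7 K

7


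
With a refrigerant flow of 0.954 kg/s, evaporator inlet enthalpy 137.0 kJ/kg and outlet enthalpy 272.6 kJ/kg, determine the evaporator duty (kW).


dh = 272.6 - 137.0 = 135.6 kJ/kg
Q_evap = m_dot * dh = 0.954 * 135.6
Q_evap = 129.36 kW

129.36


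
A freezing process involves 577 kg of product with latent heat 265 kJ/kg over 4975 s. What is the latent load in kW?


Q_lat = m * h_fg / t
Q_lat = 577 * 265 / 4975
Q_lat = 30.73 kW

30.73


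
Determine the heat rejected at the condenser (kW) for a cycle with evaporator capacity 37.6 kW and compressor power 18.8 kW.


Q_cond = Q_evap + W
Q_cond = 37.6 + 18.8
Q_cond = 56.4 kW

56.4


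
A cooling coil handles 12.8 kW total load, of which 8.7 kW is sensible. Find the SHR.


SHR = Q_sensible / Q_total
SHR = 8.7 / 12.8
SHR = 0.68

0.68


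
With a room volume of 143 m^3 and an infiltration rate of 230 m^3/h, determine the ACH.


ACH = flow / volume
ACH = 230 / 143
ACH = 1.608

1.608


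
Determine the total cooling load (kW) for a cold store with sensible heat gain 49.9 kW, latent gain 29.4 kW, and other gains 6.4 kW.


Q_total = Q_s + Q_l + Q_misc
Q_total = 49.9 + 29.4 + 6.4
Q_total = 85.7 kW

85.7


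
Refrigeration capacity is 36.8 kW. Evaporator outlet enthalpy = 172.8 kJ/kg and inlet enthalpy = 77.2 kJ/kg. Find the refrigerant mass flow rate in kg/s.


dh = 172.8 - 77.2 = 95.6 kJ/kg
m_dot = Q / dh = 36.8 / 95.6 = 0.3849 kg/s

0.3849


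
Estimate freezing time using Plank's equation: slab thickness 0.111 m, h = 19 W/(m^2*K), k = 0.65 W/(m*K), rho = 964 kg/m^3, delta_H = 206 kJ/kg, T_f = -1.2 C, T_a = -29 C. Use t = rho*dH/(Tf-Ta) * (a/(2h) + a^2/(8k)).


dT = -1.2 - (-29) = 27.8 K
term1 = a/(2h) = 0.111/(2*19) = 0.002921052632
term2 = a^2/(8k) = 0.111^2/(8*0.65) = 0.002369423077
t = rho*dH*1000/dT * (term1 + term2)
t = 964*206*1000/27.8 * (0.002921052632 + 0.002369423077)
t = 37792 s

37792


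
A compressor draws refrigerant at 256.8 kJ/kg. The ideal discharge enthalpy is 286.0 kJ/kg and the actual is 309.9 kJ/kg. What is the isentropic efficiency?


dh_ideal = 286.0 - 256.8 = 29.2 kJ/kg
dh_actual = 309.9 - 256.8 = 53.1 kJ/kg
eta_s = dh_ideal / dh_actual = 29.2 / 53.1
eta_s = 0.5499

0.5499


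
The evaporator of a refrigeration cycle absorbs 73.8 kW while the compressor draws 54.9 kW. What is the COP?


COP = Q_evap / W
COP = 73.8 / 54.9
COP = 1.344

1.344


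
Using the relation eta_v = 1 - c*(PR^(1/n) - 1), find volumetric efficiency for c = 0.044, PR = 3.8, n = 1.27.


PR^(1/n) = 3.8^(1/1.27) = 2.86103069
eta_v = 1 - 0.044 * (2.86103069 - 1)
eta_v = 0.9181

0.9181


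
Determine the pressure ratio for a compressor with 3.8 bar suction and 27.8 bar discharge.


PR = P_high / P_low
PR = 27.8 / 3.8
PR = 7.316

7.316


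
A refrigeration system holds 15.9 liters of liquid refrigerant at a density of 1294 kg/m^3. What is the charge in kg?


Charge = V * rho / 1000
Charge = 15.9 * 1294 / 1000
Charge = 20.57 kg

20.57


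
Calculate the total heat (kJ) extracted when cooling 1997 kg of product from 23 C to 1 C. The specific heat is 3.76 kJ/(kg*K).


dT = 23 - (1) = 22 K
Q = m * cp * dT = 1997 * 3.76 * 22
Q = 165192 kJ

165192


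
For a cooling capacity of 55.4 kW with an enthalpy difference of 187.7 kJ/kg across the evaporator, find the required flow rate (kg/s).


m_dot = Q / dh
m_dot = 55.4 / 187.7
m_dot = 0.2952 kg/s

0.2952


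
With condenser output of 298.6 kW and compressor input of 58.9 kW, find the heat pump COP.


COP_hp = Q_cond / W
COP_hp = 298.6 / 58.9
COP_hp = 5.07

5.07


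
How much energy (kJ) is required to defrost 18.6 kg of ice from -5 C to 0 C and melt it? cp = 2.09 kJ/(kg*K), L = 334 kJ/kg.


Sensible heat = cp * dT = 2.09 * 5 = 10.45 kJ/kg
Total per kg = 10.45 + 334 = 344.45 kJ/kg
Q = m * total = 18.6 * 344.45
Q = 6406.8 kJ

6406.8


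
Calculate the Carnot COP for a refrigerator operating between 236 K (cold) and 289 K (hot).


dT = 289 - 236 = 53 K
COP_carnot = T_cold / dT = 236 / 53
COP_carnot = 4.453

4.453


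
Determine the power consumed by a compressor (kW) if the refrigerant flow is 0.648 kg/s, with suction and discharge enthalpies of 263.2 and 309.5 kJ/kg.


dh = 309.5 - 263.2 = 46.3 kJ/kg
W = m_dot * dh = 0.648 * 46.3 = 30.0 kW

30.0


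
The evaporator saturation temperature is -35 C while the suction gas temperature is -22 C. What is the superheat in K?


Superheat = T_suction - T_evap
Superheat = -22 - (-35)
Superheat = 13 K

13


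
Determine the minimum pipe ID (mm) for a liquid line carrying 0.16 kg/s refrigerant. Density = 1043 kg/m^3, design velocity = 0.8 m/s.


A = m_dot / (rho * v) = 0.16 / (1043 * 0.8) = 0.0001917545542 m^2
d = sqrt(4*A/pi) * 1000
d = 15.6 mm

15.6


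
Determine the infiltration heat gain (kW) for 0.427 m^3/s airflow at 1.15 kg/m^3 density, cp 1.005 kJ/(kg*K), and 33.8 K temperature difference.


Q = V_dot * rho * cp * dT
Q = 0.427 * 1.15 * 1.005 * 33.8
Q = 16.68 kW

16.68


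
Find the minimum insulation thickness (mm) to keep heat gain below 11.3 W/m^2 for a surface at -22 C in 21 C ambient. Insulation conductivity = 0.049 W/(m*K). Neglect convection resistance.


dT = 21 - (-22) = 43 K
thickness = k * dT / q_max * 1000
thickness = 0.049 * 43 / 11.3 * 1000
thickness = 186.5 mm

186.5


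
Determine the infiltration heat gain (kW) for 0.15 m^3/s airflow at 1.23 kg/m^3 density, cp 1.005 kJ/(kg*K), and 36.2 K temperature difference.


Q = V_dot * rho * cp * dT
Q = 0.15 * 1.23 * 1.005 * 36.2
Q = 6.712 kW

6.712


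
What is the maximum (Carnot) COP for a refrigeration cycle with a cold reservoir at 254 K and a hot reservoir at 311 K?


dT = 311 - 254 = 57 K
COP_carnot = T_cold / dT = 254 / 57
COP_carnot = 4.456

4.456


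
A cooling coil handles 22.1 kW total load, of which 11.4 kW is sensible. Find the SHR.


SHR = Q_sensible / Q_total
SHR = 11.4 / 22.1
SHR = 0.516

0.516


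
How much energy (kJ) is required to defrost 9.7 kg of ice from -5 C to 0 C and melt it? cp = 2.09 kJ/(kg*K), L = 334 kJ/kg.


Sensible heat = cp * dT = 2.09 * 5 = 10.45 kJ/kg
Total per kg = 10.45 + 334 = 344.45 kJ/kg
Q = m * total = 9.7 * 344.45
Q = 3341.2 kJ

3341.2


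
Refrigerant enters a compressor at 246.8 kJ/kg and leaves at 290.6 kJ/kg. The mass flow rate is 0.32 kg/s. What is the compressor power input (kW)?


dh = 290.6 - 246.8 = 43.8 kJ/kg
W = m_dot * dh = 0.32 * 43.8 = 14.02 kW

14.02


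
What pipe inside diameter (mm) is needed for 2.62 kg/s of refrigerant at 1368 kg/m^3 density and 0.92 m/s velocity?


A = m_dot / (rho * v) = 2.62 / (1368 * 0.92) = 0.002081744216 m^2
d = sqrt(4*A/pi) * 1000
d = 51.5 mm

51.5


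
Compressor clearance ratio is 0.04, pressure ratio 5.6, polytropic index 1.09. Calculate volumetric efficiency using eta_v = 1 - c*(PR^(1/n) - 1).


PR^(1/n) = 5.6^(1/1.09) = 4.85748014
eta_v = 1 - 0.04 * (4.85748014 - 1)
eta_v = 0.8457

0.8457


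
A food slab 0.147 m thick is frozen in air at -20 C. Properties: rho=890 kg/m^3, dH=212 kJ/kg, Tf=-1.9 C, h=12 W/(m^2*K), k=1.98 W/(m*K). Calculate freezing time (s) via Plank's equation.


dT = -1.9 - (-20) = 18.1 K
term1 = a/(2h) = 0.147/(2*12) = 0.006125
term2 = a^2/(8k) = 0.147^2/(8*1.98) = 0.001364204545
t = rho*dH*1000/dT * (term1 + term2)
t = 890*212*1000/18.1 * (0.006125 + 0.001364204545)
t = 78070 s

78070


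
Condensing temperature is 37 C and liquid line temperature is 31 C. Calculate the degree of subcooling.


Subcooling = T_cond - T_liquid
Subcooling = 37 - 31
Subcooling = 6 K

6


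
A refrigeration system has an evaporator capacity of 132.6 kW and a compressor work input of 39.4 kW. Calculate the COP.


COP = Q_evap / W
COP = 132.6 / 39.4
COP = 3.365

3.365


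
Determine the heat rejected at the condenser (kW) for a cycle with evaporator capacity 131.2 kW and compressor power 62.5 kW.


Q_cond = Q_evap + W
Q_cond = 131.2 + 62.5
Q_cond = 193.7 kW

193.7


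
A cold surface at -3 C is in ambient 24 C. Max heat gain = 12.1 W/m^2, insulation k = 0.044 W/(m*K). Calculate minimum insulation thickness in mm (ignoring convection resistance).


dT = 24 - (-3) = 27 K
thickness = k * dT / q_max * 1000
thickness = 0.044 * 27 / 12.1 * 1000
thickness = 98.2 mm

98.2


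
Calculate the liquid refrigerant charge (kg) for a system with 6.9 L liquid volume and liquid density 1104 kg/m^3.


Charge = V * rho / 1000
Charge = 6.9 * 1104 / 1000
Charge = 7.62 kg

7.62


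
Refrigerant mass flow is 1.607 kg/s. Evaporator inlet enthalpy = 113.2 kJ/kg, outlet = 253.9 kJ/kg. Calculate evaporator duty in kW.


dh = 253.9 - 113.2 = 140.7 kJ/kg
Q_evap = m_dot * dh = 1.607 * 140.7
Q_evap = 226.1 kW

226.1


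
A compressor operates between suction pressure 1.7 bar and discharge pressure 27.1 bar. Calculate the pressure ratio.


PR = P_high / P_low
PR = 27.1 / 1.7
PR = 15.941

15.941


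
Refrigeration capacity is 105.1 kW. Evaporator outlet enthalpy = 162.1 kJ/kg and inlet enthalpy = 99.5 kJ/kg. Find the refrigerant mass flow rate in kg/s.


dh = 162.1 - 99.5 = 62.6 kJ/kg
m_dot = Q / dh = 105.1 / 62.6 = 1.6789 kg/s

1.6789


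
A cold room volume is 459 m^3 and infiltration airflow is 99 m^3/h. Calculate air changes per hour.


ACH = flow / volume
ACH = 99 / 459
ACH = 0.216

0.216


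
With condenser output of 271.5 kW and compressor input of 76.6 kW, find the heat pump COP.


COP_hp = Q_cond / W
COP_hp = 271.5 / 76.6
COP_hp = 3.544

3.544


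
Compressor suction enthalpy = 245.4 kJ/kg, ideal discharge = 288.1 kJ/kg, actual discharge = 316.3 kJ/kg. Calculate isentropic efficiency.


dh_ideal = 288.1 - 245.4 = 42.7 kJ/kg
dh_actual = 316.3 - 245.4 = 70.9 kJ/kg
eta_s = dh_ideal / dh_actual = 42.7 / 70.9
eta_s = 0.6023

0.6023


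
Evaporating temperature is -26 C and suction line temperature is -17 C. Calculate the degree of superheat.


Superheat = T_suction - T_evap
Superheat = -17 - (-26)
Superheat = 9 K

9


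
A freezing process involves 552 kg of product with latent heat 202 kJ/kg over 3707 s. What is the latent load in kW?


Q_lat = m * h_fg / t
Q_lat = 552 * 202 / 3707
Q_lat = 30.08 kW

30.08


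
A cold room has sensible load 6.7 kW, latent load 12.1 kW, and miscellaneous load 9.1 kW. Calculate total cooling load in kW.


Q_total = Q_s + Q_l + Q_misc
Q_total = 6.7 + 12.1 + 9.1
Q_total = 27.9 kW

27.9


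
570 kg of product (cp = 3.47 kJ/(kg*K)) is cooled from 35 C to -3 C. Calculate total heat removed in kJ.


dT = 35 - (-3) = 38 K
Q = m * cp * dT = 570 * 3.47 * 38
Q = 75160 kJ

75160


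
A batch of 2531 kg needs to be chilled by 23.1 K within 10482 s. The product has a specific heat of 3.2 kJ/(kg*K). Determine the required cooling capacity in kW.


Q = m * cp * dT / t
Q = 2531 * 3.2 * 23.1 / 10482
Q = 17.849 kW

17.849


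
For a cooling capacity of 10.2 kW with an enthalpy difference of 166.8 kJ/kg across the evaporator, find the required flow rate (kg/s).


m_dot = Q / dh
m_dot = 10.2 / 166.8
m_dot = 0.0612 kg/s

0.0612


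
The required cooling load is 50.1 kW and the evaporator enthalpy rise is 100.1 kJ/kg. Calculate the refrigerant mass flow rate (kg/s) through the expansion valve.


m_dot = Q / dh
m_dot = 50.1 / 100.1
m_dot = 0.5005 kg/s

0.5005


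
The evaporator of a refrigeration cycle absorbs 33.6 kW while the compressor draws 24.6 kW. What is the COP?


COP = Q_evap / W
COP = 33.6 / 24.6
COP = 1.366

1.366


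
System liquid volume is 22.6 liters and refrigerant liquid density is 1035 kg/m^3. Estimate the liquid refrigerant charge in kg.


Charge = V * rho / 1000
Charge = 22.6 * 1035 / 1000
Charge = 23.39 kg

23.39


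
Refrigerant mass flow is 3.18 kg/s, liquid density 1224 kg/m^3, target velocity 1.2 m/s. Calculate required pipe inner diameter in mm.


A = m_dot / (rho * v) = 3.18 / (1224 * 1.2) = 0.00216503268 m^2
d = sqrt(4*A/pi) * 1000
d = 52.5 mm

52.5


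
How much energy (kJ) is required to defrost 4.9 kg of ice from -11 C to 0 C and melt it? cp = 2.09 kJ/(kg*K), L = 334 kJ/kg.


Sensible heat = cp * dT = 2.09 * 11 = 22.99 kJ/kg
Total per kg = 22.99 + 334 = 356.99 kJ/kg
Q = m * total = 4.9 * 356.99
Q = 1749.3 kJ

1749.3


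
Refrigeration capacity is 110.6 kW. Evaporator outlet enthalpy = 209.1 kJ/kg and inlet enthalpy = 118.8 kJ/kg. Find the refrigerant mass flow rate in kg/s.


dh = 209.1 - 118.8 = 90.3 kJ/kg
m_dot = Q / dh = 110.6 / 90.3 = 1.2248 kg/s

1.2248


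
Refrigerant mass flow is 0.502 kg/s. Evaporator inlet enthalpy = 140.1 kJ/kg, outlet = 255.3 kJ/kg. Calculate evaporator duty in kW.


dh = 255.3 - 140.1 = 115.2 kJ/kg
Q_evap = m_dot * dh = 0.502 * 115.2
Q_evap = 57.83 kW

57.83


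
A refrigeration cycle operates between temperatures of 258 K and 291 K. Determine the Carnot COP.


dT = 291 - 258 = 33 K
COP_carnot = T_cold / dT = 258 / 33
COP_carnot = 7.818

7.818


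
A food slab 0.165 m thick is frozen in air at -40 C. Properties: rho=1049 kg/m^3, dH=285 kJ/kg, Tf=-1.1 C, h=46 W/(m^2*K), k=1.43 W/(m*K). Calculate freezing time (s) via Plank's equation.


dT = -1.1 - (-40) = 38.9 K
term1 = a/(2h) = 0.165/(2*46) = 0.001793478261
term2 = a^2/(8k) = 0.165^2/(8*1.43) = 0.002379807692
t = rho*dH*1000/dT * (term1 + term2)
t = 1049*285*1000/38.9 * (0.001793478261 + 0.002379807692)
t = 32074 s

32074


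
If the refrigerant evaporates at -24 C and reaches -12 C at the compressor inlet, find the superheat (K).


Superheat = T_suction - T_evap
Superheat = -12 - (-24)
Superheat = 12 K

12


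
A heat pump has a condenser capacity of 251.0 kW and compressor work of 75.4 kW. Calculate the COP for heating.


COP_hp = Q_cond / W
COP_hp = 251.0 / 75.4
COP_hp = 3.329

3.329


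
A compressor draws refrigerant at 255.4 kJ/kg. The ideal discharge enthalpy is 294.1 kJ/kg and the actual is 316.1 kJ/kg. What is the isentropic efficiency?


dh_ideal = 294.1 - 255.4 = 38.7 kJ/kg
dh_actual = 316.1 - 255.4 = 60.7 kJ/kg
eta_s = dh_ideal / dh_actual = 38.7 / 60.7
eta_s = 0.6376

0.6376


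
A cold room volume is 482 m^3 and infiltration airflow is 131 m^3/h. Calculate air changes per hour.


ACH = flow / volume
ACH = 131 / 482
ACH = 0.272

0.272


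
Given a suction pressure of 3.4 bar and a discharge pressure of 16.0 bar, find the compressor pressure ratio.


PR = P_high / P_low
PR = 16.0 / 3.4
PR = 4.706

4.706


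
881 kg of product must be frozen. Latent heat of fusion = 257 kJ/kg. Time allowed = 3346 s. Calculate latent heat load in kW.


Q_lat = m * h_fg / t
Q_lat = 881 * 257 / 3346
Q_lat = 67.67 kW

67.67


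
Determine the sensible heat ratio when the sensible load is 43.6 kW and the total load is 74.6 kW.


SHR = Q_sensible / Q_total
SHR = 43.6 / 74.6
SHR = 0.584

0.584


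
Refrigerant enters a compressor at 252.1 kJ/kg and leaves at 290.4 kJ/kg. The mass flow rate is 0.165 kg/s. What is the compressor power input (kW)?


dh = 290.4 - 252.1 = 38.3 kJ/kg
W = m_dot * dh = 0.165 * 38.3 = 6.32 kW

6.32


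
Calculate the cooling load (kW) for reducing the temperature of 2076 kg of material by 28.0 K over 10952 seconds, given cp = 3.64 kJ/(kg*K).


Q = m * cp * dT / t
Q = 2076 * 3.64 * 28.0 / 10952
Q = 19.319 kW

19.319


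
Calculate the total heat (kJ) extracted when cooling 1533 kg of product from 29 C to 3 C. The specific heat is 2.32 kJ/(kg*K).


dT = 29 - (3) = 26 K
Q = m * cp * dT = 1533 * 2.32 * 26
Q = 92471 kJ

92471


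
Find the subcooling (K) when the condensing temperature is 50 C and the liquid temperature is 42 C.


Subcooling = T_cond - T_liquid
Subcooling = 50 - 42
Subcooling = 8 K

8


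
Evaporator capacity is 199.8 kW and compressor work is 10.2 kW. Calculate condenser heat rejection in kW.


Q_cond = Q_evap + W
Q_cond = 199.8 + 10.2
Q_cond = 210.0 kW

210.0


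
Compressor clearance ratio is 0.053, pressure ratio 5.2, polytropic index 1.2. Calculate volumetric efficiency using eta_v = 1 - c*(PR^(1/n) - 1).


PR^(1/n) = 5.2^(1/1.2) = 3.95065816
eta_v = 1 - 0.053 * (3.95065816 - 1)
eta_v = 0.8436

0.8436


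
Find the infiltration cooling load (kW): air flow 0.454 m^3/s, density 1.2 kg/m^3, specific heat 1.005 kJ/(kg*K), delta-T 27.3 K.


Q = V_dot * rho * cp * dT
Q = 0.454 * 1.2 * 1.005 * 27.3
Q = 14.947 kW

14.947


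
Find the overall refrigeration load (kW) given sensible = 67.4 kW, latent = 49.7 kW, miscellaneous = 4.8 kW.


Q_total = Q_s + Q_l + Q_misc
Q_total = 67.4 + 49.7 + 4.8
Q_total = 121.9 kW

121.9


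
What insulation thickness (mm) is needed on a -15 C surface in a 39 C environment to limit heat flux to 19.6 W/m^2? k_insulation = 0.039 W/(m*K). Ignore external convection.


dT = 39 - (-15) = 54 K
thickness = k * dT / q_max * 1000
thickness = 0.039 * 54 / 19.6 * 1000
thickness = 107.4 mm

107.4


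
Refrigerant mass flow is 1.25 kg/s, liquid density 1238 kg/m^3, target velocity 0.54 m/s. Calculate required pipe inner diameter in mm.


A = m_dot / (rho * v) = 1.25 / (1238 * 0.54) = 0.001869801951 m^2
d = sqrt(4*A/pi) * 1000
d = 48.8 mm

48.8


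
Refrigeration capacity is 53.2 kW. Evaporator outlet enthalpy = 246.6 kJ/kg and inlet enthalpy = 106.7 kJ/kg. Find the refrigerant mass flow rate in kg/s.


dh = 246.6 - 106.7 = 139.9 kJ/kg
m_dot = Q / dh = 53.2 / 139.9 = 0.3803 kg/s

0.3803


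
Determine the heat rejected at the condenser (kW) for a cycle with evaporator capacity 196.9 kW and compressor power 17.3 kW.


Q_cond = Q_evap + W
Q_cond = 196.9 + 17.3
Q_cond = 214.2 kW

214.2


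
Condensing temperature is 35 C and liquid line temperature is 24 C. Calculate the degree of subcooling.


Subcooling = T_cond - T_liquid
Subcooling = 35 - 24
Subcooling = 11 K

11


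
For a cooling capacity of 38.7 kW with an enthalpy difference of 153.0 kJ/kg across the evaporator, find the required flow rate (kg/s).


m_dot = Q / dh
m_dot = 38.7 / 153.0
m_dot = 0.2529 kg/s

0.2529


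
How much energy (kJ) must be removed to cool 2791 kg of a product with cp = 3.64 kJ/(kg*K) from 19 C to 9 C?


dT = 19 - (9) = 10 K
Q = m * cp * dT = 2791 * 3.64 * 10
Q = 101592 kJ

101592


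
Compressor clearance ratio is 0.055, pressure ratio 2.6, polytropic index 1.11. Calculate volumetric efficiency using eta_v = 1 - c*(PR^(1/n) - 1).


PR^(1/n) = 2.6^(1/1.11) = 2.36510193
eta_v = 1 - 0.055 * (2.36510193 - 1)
eta_v = 0.9249

0.9249


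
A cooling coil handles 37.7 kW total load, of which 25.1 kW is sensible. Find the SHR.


SHR = Q_sensible / Q_total
SHR = 25.1 / 37.7
SHR = 0.666

0.666


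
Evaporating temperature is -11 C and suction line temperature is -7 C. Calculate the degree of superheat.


Superheat = T_suction - T_evap
Superheat = -7 - (-11)
Superheat = 4 K

4


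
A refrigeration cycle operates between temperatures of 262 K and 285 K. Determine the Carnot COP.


dT = 285 - 262 = 23 K
COP_carnot = T_cold / dT = 262 / 23
COP_carnot = 11.391

11.391


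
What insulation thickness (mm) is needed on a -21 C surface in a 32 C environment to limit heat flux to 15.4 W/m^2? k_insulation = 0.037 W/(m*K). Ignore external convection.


dT = 32 - (-21) = 53 K
thickness = k * dT / q_max * 1000
thickness = 0.037 * 53 / 15.4 * 1000
thickness = 127.3 mm

127.3


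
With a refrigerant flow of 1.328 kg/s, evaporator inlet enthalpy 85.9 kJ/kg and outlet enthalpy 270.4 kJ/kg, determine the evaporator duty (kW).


dh = 270.4 - 85.9 = 184.5 kJ/kg
Q_evap = m_dot * dh = 1.328 * 184.5
Q_evap = 245.02 kW

245.02


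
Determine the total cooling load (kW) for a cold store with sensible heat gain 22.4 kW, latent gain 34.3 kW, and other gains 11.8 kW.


Q_total = Q_s + Q_l + Q_misc
Q_total = 22.4 + 34.3 + 11.8
Q_total = 68.5 kW

68.5


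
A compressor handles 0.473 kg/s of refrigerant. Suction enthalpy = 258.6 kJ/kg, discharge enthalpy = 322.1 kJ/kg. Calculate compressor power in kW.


dh = 322.1 - 258.6 = 63.5 kJ/kg
W = m_dot * dh = 0.473 * 63.5 = 30.04 kW

30.04


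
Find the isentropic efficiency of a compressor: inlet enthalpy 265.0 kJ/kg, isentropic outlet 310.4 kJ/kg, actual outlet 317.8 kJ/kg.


dh_ideal = 310.4 - 265.0 = 45.4 kJ/kg
dh_actual = 317.8 - 265.0 = 52.8 kJ/kg
eta_s = dh_ideal / dh_actual = 45.4 / 52.8
eta_s = 0.8598

0.8598


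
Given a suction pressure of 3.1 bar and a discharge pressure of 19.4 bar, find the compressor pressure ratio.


PR = P_high / P_low
PR = 19.4 / 3.1
PR = 6.258

6.258


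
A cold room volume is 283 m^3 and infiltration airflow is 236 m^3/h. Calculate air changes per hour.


ACH = flow / volume
ACH = 236 / 283
ACH = 0.834

0.834


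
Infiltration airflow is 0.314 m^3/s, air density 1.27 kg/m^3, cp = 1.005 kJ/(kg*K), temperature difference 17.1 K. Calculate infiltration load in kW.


Q = V_dot * rho * cp * dT
Q = 0.314 * 1.27 * 1.005 * 17.1
Q = 6.853 kW

6.853


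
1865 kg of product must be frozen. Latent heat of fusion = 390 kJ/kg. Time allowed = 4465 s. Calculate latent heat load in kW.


Q_lat = m * h_fg / t
Q_lat = 1865 * 390 / 4465
Q_lat = 162.9 kW

162.9


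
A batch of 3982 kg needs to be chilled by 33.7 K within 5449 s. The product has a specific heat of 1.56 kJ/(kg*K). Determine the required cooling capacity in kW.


Q = m * cp * dT / t
Q = 3982 * 1.56 * 33.7 / 5449
Q = 38.418 kW

38.418


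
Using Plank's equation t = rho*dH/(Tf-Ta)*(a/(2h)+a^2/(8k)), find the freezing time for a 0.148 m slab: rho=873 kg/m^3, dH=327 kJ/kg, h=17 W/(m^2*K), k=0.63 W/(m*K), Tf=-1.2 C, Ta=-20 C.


dT = -1.2 - (-20) = 18.8 K
term1 = a/(2h) = 0.148/(2*17) = 0.004352941176
term2 = a^2/(8k) = 0.148^2/(8*0.63) = 0.004346031746
t = rho*dH*1000/dT * (term1 + term2)
t = 873*327*1000/18.8 * (0.004352941176 + 0.004346031746)
t = 132091 s

132091


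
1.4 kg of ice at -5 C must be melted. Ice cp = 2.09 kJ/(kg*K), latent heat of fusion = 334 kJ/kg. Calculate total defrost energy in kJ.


Sensible heat = cp * dT = 2.09 * 5 = 10.45 kJ/kg
Total per kg = 10.45 + 334 = 344.45 kJ/kg
Q = m * total = 1.4 * 344.45
Q = 482.2 kJ

482.2


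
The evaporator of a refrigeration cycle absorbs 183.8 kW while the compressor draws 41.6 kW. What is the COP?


COP = Q_evap / W
COP = 183.8 / 41.6
COP = 4.418

4.418


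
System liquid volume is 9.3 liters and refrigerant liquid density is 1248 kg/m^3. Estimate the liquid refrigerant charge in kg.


Charge = V * rho / 1000
Charge = 9.3 * 1248 / 1000
Charge = 11.61 kg

11.61


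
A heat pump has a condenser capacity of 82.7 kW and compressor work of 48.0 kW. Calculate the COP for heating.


COP_hp = Q_cond / W
COP_hp = 82.7 / 48.0
COP_hp = 1.723

1.723


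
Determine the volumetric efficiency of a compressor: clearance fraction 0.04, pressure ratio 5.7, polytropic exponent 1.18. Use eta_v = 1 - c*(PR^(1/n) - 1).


PR^(1/n) = 5.7^(1/1.18) = 4.37091048
eta_v = 1 - 0.04 * (4.37091048 - 1)
eta_v = 0.8652

0.8652


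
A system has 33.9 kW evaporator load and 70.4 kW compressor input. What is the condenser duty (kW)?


Q_cond = Q_evap + W
Q_cond = 33.9 + 70.4
Q_cond = 104.3 kW

104.3


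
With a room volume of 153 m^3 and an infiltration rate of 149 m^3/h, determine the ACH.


ACH = flow / volume
ACH = 149 / 153
ACH = 0.974

0.974


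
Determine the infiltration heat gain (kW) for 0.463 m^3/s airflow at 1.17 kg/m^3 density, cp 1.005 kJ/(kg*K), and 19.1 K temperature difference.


Q = V_dot * rho * cp * dT
Q = 0.463 * 1.17 * 1.005 * 19.1
Q = 10.398 kW

10.398


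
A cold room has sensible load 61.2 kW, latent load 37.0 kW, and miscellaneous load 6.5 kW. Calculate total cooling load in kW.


Q_total = Q_s + Q_l + Q_misc
Q_total = 61.2 + 37.0 + 6.5
Q_total = 104.7 kW

104.7


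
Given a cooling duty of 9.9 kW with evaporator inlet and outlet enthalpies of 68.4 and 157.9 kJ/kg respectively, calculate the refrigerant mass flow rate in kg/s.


dh = 157.9 - 68.4 = 89.5 kJ/kg
m_dot = Q / dh = 9.9 / 89.5 = 0.1106 kg/s

0.1106


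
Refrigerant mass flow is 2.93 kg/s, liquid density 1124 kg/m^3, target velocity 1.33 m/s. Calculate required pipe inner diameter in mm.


A = m_dot / (rho * v) = 2.93 / (1124 * 1.33) = 0.001959971102 m^2
d = sqrt(4*A/pi) * 1000
d = 50.0 mm

50.0


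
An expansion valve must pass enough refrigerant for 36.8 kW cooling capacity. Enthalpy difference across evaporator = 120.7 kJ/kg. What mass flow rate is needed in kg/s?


m_dot = Q / dh
m_dot = 36.8 / 120.7
m_dot = 0.3049 kg/s

0.3049


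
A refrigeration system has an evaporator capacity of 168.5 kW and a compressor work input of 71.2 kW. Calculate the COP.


COP = Q_evap / W
COP = 168.5 / 71.2
COP = 2.367

2.367


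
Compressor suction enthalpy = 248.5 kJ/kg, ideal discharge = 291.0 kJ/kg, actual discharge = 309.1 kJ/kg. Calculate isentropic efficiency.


dh_ideal = 291.0 - 248.5 = 42.5 kJ/kg
dh_actual = 309.1 - 248.5 = 60.6 kJ/kg
eta_s = dh_ideal / dh_actual = 42.5 / 60.6
eta_s = 0.7013

0.7013


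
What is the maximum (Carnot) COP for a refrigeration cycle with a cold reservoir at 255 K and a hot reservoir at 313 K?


dT = 313 - 255 = 58 K
COP_carnot = T_cold / dT = 255 / 58
COP_carnot = 4.397

4.397


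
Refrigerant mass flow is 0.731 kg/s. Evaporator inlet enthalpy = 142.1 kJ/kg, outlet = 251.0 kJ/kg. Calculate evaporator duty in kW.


dh = 251.0 - 142.1 = 108.9 kJ/kg
Q_evap = m_dot * dh = 0.731 * 108.9
Q_evap = 79.61 kW

79.61


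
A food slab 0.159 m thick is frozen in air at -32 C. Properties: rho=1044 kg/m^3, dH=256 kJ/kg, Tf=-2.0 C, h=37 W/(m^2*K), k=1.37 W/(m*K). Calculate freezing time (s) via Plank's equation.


dT = -2.0 - (-32) = 30.0 K
term1 = a/(2h) = 0.159/(2*37) = 0.002148648649
term2 = a^2/(8k) = 0.159^2/(8*1.37) = 0.002306660584
t = rho*dH*1000/dT * (term1 + term2)
t = 1044*256*1000/30.0 * (0.002148648649 + 0.002306660584)
t = 39691 s

39691


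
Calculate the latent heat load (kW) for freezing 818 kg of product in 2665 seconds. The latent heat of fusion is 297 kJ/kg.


Q_lat = m * h_fg / t
Q_lat = 818 * 297 / 2665
Q_lat = 91.16 kW

91.16


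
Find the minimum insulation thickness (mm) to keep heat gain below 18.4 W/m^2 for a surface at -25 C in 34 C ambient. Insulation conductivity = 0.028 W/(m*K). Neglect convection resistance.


dT = 34 - (-25) = 59 K
thickness = k * dT / q_max * 1000
thickness = 0.028 * 59 / 18.4 * 1000
thickness = 89.8 mm

89.8


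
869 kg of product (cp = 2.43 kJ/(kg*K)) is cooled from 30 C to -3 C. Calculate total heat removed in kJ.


dT = 30 - (-3) = 33 K
Q = m * cp * dT = 869 * 2.43 * 33
Q = 69685 kJ

69685


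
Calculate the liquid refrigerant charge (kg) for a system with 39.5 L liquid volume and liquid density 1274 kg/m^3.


Charge = V * rho / 1000
Charge = 39.5 * 1274 / 1000
Charge = 50.32 kg

50.32


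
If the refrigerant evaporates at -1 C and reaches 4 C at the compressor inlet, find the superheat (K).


Superheat = T_suction - T_evap
Superheat = 4 - (-1)
Superheat = 5 K

5


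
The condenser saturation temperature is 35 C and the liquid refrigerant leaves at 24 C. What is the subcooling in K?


Subcooling = T_cond - T_liquid
Subcooling = 35 - 24
Subcooling = 11 K

11


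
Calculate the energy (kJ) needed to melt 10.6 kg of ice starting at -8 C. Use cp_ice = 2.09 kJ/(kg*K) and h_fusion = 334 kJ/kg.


Sensible heat = cp * dT = 2.09 * 8 = 16.72 kJ/kg
Total per kg = 16.72 + 334 = 350.72 kJ/kg
Q = m * total = 10.6 * 350.72
Q = 3717.6 kJ

3717.6


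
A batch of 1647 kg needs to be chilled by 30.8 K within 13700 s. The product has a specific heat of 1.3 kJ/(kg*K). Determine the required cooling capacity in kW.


Q = m * cp * dT / t
Q = 1647 * 1.3 * 30.8 / 13700
Q = 4.814 kW

4.814


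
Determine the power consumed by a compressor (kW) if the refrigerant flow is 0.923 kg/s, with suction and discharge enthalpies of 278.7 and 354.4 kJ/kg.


dh = 354.4 - 278.7 = 75.7 kJ/kg
W = m_dot * dh = 0.923 * 75.7 = 69.87 kW

69.87


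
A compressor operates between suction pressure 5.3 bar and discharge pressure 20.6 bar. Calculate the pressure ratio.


PR = P_high / P_low
PR = 20.6 / 5.3
PR = 3.887

3.887


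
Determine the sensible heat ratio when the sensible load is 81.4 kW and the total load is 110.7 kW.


SHR = Q_sensible / Q_total
SHR = 81.4 / 110.7
SHR = 0.735

0.735


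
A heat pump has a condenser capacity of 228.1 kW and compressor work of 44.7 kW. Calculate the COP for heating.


COP_hp = Q_cond / W
COP_hp = 228.1 / 44.7
COP_hp = 5.103

5.103


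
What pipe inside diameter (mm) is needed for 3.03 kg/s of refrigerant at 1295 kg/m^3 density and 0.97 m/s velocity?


A = m_dot / (rho * v) = 3.03 / (1295 * 0.97) = 0.002412132309 m^2
d = sqrt(4*A/pi) * 1000
d = 55.4 mm

55.4


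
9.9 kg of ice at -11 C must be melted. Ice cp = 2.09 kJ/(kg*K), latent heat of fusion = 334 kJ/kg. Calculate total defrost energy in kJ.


Sensible heat = cp * dT = 2.09 * 11 = 22.99 kJ/kg
Total per kg = 22.99 + 334 = 356.99 kJ/kg
Q = m * total = 9.9 * 356.99
Q = 3534.2 kJ

3534.2


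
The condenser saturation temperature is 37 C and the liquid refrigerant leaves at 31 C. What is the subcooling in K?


Subcooling = T_cond - T_liquid
Subcooling = 37 - 31
Subcooling = 6 K

6


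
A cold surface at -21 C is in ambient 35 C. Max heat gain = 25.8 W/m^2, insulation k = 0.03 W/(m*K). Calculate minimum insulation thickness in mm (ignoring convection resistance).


dT = 35 - (-21) = 56 K
thickness = k * dT / q_max * 1000
thickness = 0.03 * 56 / 25.8 * 1000
thickness = 65.1 mm

65.1


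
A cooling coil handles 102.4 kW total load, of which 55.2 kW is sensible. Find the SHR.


SHR = Q_sensible / Q_total
SHR = 55.2 / 102.4
SHR = 0.539

0.539


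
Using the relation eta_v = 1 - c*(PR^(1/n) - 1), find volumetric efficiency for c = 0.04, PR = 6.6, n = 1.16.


PR^(1/n) = 6.6^(1/1.16) = 5.08748794
eta_v = 1 - 0.04 * (5.08748794 - 1)
eta_v = 0.8365

0.8365


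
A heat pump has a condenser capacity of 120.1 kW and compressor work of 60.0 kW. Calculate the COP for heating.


COP_hp = Q_cond / W
COP_hp = 120.1 / 60.0
COP_hp = 2.002

2.002


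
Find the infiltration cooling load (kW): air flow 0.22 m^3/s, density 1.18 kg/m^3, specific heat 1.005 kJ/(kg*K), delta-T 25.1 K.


Q = V_dot * rho * cp * dT
Q = 0.22 * 1.18 * 1.005 * 25.1
Q = 6.549 kW

6.549


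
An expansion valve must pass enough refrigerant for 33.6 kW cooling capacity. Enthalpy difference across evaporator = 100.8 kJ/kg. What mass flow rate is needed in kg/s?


m_dot = Q / dh
m_dot = 33.6 / 100.8
m_dot = 0.3333 kg/s

0.3333


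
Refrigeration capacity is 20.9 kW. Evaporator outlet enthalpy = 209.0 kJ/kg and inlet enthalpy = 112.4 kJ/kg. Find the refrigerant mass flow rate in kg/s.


dh = 209.0 - 112.4 = 96.6 kJ/kg
m_dot = Q / dh = 20.9 / 96.6 = 0.2164 kg/s

0.2164


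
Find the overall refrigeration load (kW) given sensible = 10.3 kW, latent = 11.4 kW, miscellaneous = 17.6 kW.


Q_total = Q_s + Q_l + Q_misc
Q_total = 10.3 + 11.4 + 17.6
Q_total = 39.3 kW

39.3


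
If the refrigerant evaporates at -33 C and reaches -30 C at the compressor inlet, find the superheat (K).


Superheat = T_suction - T_evap
Superheat = -30 - (-33)
Superheat = 3 K

3


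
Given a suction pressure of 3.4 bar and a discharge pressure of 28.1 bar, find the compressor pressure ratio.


PR = P_high / P_low
PR = 28.1 / 3.4
PR = 8.265

8.265


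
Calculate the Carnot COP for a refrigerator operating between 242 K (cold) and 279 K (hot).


dT = 279 - 242 = 37 K
COP_carnot = T_cold / dT = 242 / 37
COP_carnot = 6.541

6.541


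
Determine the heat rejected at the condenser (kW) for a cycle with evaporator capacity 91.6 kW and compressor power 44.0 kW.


Q_cond = Q_evap + W
Q_cond = 91.6 + 44.0
Q_cond = 135.6 kW

135.6


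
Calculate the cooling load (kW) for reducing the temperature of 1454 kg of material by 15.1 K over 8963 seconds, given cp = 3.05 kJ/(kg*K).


Q = m * cp * dT / t
Q = 1454 * 3.05 * 15.1 / 8963
Q = 7.471 kW

7.471
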